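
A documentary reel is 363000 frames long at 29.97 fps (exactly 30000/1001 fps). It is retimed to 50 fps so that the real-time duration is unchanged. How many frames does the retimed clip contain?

605605 frames

Target frames = source frames × (target rate / source rate) = 363000 × (50)/(30000/1001) = 363000 × 1001/600 = 605605.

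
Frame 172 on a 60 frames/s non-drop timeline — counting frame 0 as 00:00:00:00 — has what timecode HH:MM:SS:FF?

172 ÷ 60 = 2 full seconds, remainder 52 frames.
2 s = 0 h 0 min 2 s.
Timecode: 00:00:02:52.

00:00:02:52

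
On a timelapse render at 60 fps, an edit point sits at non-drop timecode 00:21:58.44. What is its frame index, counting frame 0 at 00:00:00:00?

frame 79124

Total seconds to the label: (0 × 3600 + 21 × 60 + 58) = 1318.
Frame index = 1318 × 60 + 44 = 79124.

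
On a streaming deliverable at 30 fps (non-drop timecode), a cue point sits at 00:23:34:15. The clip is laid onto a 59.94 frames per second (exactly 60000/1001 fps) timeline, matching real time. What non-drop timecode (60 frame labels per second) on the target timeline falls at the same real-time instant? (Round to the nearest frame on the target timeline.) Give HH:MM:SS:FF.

Source frame index: (0×3600 + 23×60 + 34) × 30 + 15 = 42435.
Real time: 42435 / (30) = 2829/2 s.
Target frame: (2829/2) × (60000/1001) = 84870000/1001 ≈ 84785.215 → 84785.
At 60 labels/s: frame 84785 → 00:23:33:05.

00:23:33:05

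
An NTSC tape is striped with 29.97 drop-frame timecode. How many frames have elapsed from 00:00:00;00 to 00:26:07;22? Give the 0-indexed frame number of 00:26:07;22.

As if non-drop at 30 labels/s: (0 × 3600 + 26 × 60 + 7) × 30 + 22 = 47032.
Minute boundaries passed: 26; those not divisible by 10: 26 − 2 = 24; dropped labels = 2 × 24 = 48.
Actual frame index = 47032 − 48 = 46984.

46984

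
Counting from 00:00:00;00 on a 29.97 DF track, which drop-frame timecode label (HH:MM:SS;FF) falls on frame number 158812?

Ten DF minutes hold 17982 frames, so frame 158812 lies in block 8 (frames 143856–161837) with 14956 frames into that block.
The block's first minute is 1800 frames and the rest 1798 each; 14956 frames reaches minute 8, so 8 × 18 + 8 × 2 = 160 labels have been skipped so far.
Adding those back, label number 158812 + 160 = 158972 at 30 labels/s is 5299 s + 2 f = 1 h 28 min 19 s frame 2, i.e. 01:28:19;02.

01:28:19;02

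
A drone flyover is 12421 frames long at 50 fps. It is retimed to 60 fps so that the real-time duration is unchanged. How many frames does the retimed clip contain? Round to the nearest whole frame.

14905 frames

Frames at target rate = 12421 × (60) / (50) = 74526/5 ≈ 14905.200.
Nearest whole frame: 14905.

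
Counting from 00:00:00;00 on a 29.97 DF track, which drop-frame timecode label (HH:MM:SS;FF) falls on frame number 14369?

00:07:59;13

Each 10-minute DF block holds 10 × 60 × 30 − 9 × 2 = 17982 frames. 14369 ÷ 17982 → 0 full blocks, remainder 14369.
Within the partial block the first minute is 1800 frames and each further minute 1798, so 7 further minute boundaries passed. Total skipped labels = 18 × 0 + 2 × 7 = 14.
Non-drop label index = 14369 + 14 = 14383; at 30 labels/s that is 00:07:59:13, i.e. DF 00:07:59;13.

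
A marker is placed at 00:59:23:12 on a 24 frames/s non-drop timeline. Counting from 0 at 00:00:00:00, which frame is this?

Total seconds to the label: (0 × 3600 + 59 × 60 + 23) = 3563.
Frame index = 3563 × 24 + 12 = 85524.

frame 85524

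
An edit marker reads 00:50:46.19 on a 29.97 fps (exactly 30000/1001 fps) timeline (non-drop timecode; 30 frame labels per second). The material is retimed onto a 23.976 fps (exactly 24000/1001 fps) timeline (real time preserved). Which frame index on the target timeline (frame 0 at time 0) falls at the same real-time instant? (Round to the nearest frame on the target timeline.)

frame 73119

Source frame index: (0×3600 + 50×60 + 46) × 30 + 19 = 91399.
Real time: 91399 / (30000/1001) = 91490399/30000 s.
Target frame: (91490399/30000) × (24000/1001) = 365596/5 ≈ 73119.200 → 73119.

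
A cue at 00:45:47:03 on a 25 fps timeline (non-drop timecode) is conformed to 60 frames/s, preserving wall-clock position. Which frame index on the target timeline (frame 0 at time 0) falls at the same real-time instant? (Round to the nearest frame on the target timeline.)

frame 164827

Source frame index: (0×3600 + 45×60 + 47) × 25 + 3 = 68678.
Real time: 68678 / (25) = 68678/25 s.
Target frame: (68678/25) × (60) = 824136/5 ≈ 164827.200 → 164827.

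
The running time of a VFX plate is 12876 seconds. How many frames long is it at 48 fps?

618048 frames

Frames = 12876 × 48 = 618048.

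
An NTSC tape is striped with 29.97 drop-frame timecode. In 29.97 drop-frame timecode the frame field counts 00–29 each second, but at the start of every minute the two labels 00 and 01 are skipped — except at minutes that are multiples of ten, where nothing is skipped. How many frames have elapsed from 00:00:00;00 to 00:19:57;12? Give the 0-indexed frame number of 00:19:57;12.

35886

Complete 10-minute blocks: 1, each 17982 frames → 17982.
Remaining 9 whole minutes in the current block: 1800 + 8 × 1798 = 16184 frames.
Within the current minute: 57 × 30 + 12 − 2 = 1720 (labels ;00/;01 skipped at this minute). Total = 17982 + 16184 + 1720 = 35886.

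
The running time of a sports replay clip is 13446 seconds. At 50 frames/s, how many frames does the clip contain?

672300 frames

Frames = 13446 × 50 = 672300.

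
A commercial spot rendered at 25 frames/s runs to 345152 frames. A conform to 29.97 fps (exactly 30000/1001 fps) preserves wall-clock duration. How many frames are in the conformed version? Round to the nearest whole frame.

Frames at target rate = 345152 × (30000/1001) / (25) = 414182400/1001 ≈ 413768.631.
Nearest whole frame: 413769.

413769 frames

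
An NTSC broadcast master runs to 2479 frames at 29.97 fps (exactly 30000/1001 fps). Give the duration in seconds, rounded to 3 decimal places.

Running time = 2479 × 1001/30000 = 2481479/30000 s ≈ 82.716 s.

82.716 seconds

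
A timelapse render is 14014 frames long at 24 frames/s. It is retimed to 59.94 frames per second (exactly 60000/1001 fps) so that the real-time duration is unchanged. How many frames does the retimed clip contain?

Target frames = source frames × (target rate / source rate) = 14014 × (60000/1001)/(24) = 14014 × 2500/1001 = 35000.

35000 frames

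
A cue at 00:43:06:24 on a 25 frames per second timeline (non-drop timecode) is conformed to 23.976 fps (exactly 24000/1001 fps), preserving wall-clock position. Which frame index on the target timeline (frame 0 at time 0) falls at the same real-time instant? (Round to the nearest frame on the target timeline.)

Source frame index: (0×3600 + 43×60 + 6) × 25 + 24 = 64674.
Real time: 64674 / (25) = 64674/25 s.
Target frame: (64674/25) × (24000/1001) = 62087040/1001 ≈ 62025.015 → 62025.

frame 62025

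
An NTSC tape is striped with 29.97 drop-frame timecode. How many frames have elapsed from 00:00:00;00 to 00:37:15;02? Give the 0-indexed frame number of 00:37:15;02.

As if non-drop at 30 labels/s: (0 × 3600 + 37 × 60 + 15) × 30 + 2 = 67052.
Minute boundaries passed: 37; those not divisible by 10: 37 − 3 = 34; dropped labels = 2 × 34 = 68.
Actual frame index = 67052 − 68 = 66984.

66984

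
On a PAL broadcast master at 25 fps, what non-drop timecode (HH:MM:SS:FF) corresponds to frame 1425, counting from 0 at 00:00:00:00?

00:00:57:00

1425 ÷ 25 = 57 full seconds, remainder 0 frames.
57 s = 0 h 0 min 57 s.
Timecode: 00:00:57:00.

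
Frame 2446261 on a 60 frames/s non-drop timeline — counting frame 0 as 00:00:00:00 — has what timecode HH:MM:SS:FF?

11:19:31:01

2446261 ÷ 60 = 40771 full seconds, remainder 1 frame.
40771 s = 11 h 19 min 31 s.
Timecode: 11:19:31:01.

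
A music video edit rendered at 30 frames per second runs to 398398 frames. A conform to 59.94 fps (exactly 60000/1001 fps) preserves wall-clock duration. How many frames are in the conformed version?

796000 frames

Target frames = source frames × (target rate / source rate) = 398398 × (60000/1001)/(30) = 398398 × 2000/1001 = 796000.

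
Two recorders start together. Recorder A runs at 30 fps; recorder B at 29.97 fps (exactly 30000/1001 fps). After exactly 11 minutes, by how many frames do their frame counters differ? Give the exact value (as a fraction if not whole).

11 min = 660 s.
A emits 30 × 660 = 19800 frames; B emits 30000/1001 × 660 = 1800000/91.
Difference = 1800/91 frames (≈ 19.7802); B is behind A.

1800/91 frames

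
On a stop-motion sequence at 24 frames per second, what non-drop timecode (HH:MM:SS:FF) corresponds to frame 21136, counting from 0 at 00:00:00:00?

00:14:40:16

21136 ÷ 24 = 880 full seconds, remainder 16 frames.
880 s = 0 h 14 min 40 s.
Timecode: 00:14:40:16.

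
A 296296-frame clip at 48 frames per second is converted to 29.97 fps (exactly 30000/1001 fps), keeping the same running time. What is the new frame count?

185000 frames

Target frames = source frames × (target rate / source rate) = 296296 × (30000/1001)/(48) = 296296 × 625/1001 = 185000.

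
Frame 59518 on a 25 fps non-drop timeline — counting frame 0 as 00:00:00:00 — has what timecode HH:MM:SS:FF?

59518 ÷ 25 = 2380 full seconds, remainder 18 frames.
2380 s = 0 h 39 min 40 s.
Timecode: 00:39:40:18.

00:39:40:18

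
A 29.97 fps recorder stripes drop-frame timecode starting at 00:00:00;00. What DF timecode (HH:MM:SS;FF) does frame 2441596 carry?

Ten DF minutes hold 17982 frames, so frame 2441596 lies in block 135 (frames 2427570–2445551) with 14026 frames into that block.
The block's first minute is 1800 frames and the rest 1798 each; 14026 frames reaches minute 7, so 135 × 18 + 7 × 2 = 2444 labels have been skipped so far.
Adding those back, label number 2441596 + 2444 = 2444040 at 30 labels/s is 81468 s + 0 f = 22 h 37 min 48 s frame 0, i.e. 22:37:48;00.

22:37:48;00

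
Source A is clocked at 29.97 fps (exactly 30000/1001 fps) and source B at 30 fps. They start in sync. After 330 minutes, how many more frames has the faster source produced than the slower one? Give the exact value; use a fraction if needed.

330 min = 19800 s.
A emits 30000/1001 × 19800 = 54000000/91 frames; B emits 30 × 19800 = 594000.
Difference = 54000/91 frames (≈ 593.4066); B is ahead of A.

54000/91 frames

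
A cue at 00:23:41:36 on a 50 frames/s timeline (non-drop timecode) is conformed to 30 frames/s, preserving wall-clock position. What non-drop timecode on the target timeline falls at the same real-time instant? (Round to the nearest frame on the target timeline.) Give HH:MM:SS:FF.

Source frame index: (0×3600 + 23×60 + 41) × 50 + 36 = 71086.
Real time: 71086 / (50) = 35543/25 s.
Target frame: (35543/25) × (30) = 213258/5 ≈ 42651.600 → 42652.
At 30 labels/s: frame 42652 → 00:23:41:22.

00:23:41:22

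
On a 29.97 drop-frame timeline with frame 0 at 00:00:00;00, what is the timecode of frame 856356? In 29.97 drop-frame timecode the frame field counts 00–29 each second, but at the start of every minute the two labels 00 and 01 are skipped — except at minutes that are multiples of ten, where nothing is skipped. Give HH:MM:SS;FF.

07:56:13;24

Each 10-minute DF block holds 10 × 60 × 30 − 9 × 2 = 17982 frames. 856356 ÷ 17982 → 47 full blocks, remainder 11202.
Within the partial block the first minute is 1800 frames and each further minute 1798, so 6 further minute boundaries passed. Total skipped labels = 18 × 47 + 2 × 6 = 858.
Non-drop label index = 856356 + 858 = 857214; at 30 labels/s that is 07:56:13:24, i.e. DF 07:56:13;24.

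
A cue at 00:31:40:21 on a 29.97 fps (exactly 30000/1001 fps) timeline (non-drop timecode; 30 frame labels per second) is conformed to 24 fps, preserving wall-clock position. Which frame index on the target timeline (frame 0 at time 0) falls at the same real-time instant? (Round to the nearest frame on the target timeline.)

Source frame index: (0×3600 + 31×60 + 40) × 30 + 21 = 57021.
Real time: 57021 / (30000/1001) = 19026007/10000 s.
Target frame: (19026007/10000) × (24) = 57078021/1250 ≈ 45662.417 → 45662.

frame 45662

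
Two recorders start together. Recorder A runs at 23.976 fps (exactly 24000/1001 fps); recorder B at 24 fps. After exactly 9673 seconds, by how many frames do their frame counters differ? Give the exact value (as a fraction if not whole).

A emits 24000/1001 × 9673 = 232152000/1001 frames; B emits 24 × 9673 = 232152.
Difference = 232152/1001 frames (≈ 231.9201); B is ahead of A.

232152/1001 frames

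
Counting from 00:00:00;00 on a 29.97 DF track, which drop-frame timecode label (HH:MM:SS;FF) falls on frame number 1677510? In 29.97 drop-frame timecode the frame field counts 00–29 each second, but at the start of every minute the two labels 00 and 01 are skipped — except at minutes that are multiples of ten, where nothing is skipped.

Each 10-minute DF block holds 10 × 60 × 30 − 9 × 2 = 17982 frames. 1677510 ÷ 17982 → 93 full blocks, remainder 5184.
Within the partial block the first minute is 1800 frames and each further minute 1798, so 2 further minute boundaries passed. Total skipped labels = 18 × 93 + 2 × 2 = 1678.
Non-drop label index = 1677510 + 1678 = 1679188; at 30 labels/s that is 15:32:52:28, i.e. DF 15:32:52;28.

15:32:52;28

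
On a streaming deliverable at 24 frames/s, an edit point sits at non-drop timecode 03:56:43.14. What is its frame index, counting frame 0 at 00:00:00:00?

frame 340886

Total seconds to the label: (3 × 3600 + 56 × 60 + 43) = 14203.
Frame index = 14203 × 24 + 14 = 340886.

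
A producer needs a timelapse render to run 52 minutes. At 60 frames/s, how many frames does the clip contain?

52 min = 3120 s.
Frames = 3120 × 60 = 187200.

187200 frames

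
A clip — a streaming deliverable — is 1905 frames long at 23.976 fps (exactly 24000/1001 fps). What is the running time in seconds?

79.454375 seconds

Running time = 1905 / (24000/1001) = 79.454375 s.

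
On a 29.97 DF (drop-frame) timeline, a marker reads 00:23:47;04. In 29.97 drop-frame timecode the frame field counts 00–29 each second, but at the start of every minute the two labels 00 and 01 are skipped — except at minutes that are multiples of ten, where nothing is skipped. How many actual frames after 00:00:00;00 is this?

Complete 10-minute blocks: 2, each 17982 frames → 35964.
Remaining 3 whole minutes in the current block: 1800 + 2 × 1798 = 5396 frames.
Within the current minute: 47 × 30 + 4 − 2 = 1412 (labels ;00/;01 skipped at this minute). Total = 35964 + 5396 + 1412 = 42772.

42772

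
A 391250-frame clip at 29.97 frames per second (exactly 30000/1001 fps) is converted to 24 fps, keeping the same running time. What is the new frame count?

Target frames = source frames × (target rate / source rate) = 391250 × (24)/(30000/1001) = 391250 × 1001/1250 = 313313.

313313 frames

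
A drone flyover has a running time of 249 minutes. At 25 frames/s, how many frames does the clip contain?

373500 frames

249 min = 14940 s.
Frames = 14940 × 25 = 373500.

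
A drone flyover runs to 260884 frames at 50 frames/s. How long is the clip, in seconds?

Running time = 260884 / (50) = 5217.68 s.

5217.68 seconds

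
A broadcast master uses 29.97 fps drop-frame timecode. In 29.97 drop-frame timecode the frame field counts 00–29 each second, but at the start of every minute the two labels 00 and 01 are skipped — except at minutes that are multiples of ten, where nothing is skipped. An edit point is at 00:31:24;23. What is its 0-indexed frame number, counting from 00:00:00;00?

Complete 10-minute blocks: 3, each 17982 frames → 53946.
Remaining 1 whole minute in the current block: 1800 + 0 × 1798 = 1800 frames.
Within the current minute: 24 × 30 + 23 − 2 = 741 (labels ;00/;01 skipped at this minute). Total = 53946 + 1800 + 741 = 56487.

56487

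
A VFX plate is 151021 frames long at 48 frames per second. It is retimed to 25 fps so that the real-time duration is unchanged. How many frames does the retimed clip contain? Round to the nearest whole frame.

Frames at target rate = 151021 × (25) / (48) = 3775525/48 ≈ 78656.771.
Nearest whole frame: 78657.

78657 frames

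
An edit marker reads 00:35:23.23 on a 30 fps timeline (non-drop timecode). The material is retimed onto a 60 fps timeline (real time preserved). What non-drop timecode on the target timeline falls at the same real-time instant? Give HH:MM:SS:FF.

00:35:23:46

Source frame index: (0×3600 + 35×60 + 23) × 30 + 23 = 63713.
Real time: 63713 / (30) = 63713/30 s.
Target frame: (63713/30) × (60) = 127426.
At 60 labels/s: frame 127426 → 00:35:23:46.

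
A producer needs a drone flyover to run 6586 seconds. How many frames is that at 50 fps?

329300 frames

Frames = 6586 × 50 = 329300.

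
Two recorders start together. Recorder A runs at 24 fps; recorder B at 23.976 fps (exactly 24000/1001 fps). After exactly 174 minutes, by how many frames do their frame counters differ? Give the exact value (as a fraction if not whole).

174 min = 10440 s.
A emits 24 × 10440 = 250560 frames; B emits 24000/1001 × 10440 = 250560000/1001.
Difference = 250560/1001 frames (≈ 250.3097); B is behind A.

250560/1001 frames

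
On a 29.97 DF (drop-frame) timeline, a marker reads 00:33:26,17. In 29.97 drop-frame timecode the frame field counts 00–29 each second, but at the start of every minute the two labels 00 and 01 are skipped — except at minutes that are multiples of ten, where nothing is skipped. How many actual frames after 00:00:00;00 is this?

60137

Complete 10-minute blocks: 3, each 17982 frames → 53946.
Remaining 3 whole minutes in the current block: 1800 + 2 × 1798 = 5396 frames.
Within the current minute: 26 × 30 + 17 − 2 = 795 (labels ;00/;01 skipped at this minute). Total = 53946 + 5396 + 795 = 60137.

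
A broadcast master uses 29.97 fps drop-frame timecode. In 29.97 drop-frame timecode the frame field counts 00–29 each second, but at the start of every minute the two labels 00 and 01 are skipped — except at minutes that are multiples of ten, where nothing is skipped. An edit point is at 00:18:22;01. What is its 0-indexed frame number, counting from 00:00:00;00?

As if non-drop at 30 labels/s: (0 × 3600 + 18 × 60 + 22) × 30 + 1 = 33061.
Minute boundaries passed: 18; those not divisible by 10: 18 − 1 = 17; dropped labels = 2 × 17 = 34.
Actual frame index = 33061 − 34 = 33027.

33027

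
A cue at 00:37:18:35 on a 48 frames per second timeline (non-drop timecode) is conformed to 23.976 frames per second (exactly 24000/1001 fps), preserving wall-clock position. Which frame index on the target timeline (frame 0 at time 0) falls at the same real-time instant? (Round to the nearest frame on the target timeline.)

frame 53676

Source frame index: (0×3600 + 37×60 + 18) × 48 + 35 = 107459.
Real time: 107459 / (48) = 107459/48 s.
Target frame: (107459/48) × (24000/1001) = 4884500/91 ≈ 53675.824 → 53676.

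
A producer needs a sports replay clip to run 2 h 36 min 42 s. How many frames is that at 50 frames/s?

470100 frames

2 h 36 min 42 s = 9402 s.
Frames = 9402 × 50 = 470100.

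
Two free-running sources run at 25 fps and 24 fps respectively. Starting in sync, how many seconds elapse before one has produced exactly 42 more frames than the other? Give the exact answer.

The gap grows by |24 − 25| = 1 frame per second.
Time for a 42-frame gap: 42 ÷ (1) = 42 s.

42 seconds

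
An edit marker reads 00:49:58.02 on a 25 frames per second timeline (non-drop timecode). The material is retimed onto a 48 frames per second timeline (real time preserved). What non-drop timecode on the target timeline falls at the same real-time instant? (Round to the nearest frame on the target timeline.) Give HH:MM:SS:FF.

00:49:58:04

Source frame index: (0×3600 + 49×60 + 58) × 25 + 2 = 74952.
Real time: 74952 / (25) = 74952/25 s.
Target frame: (74952/25) × (48) = 3597696/25 ≈ 143907.840 → 143908.
At 48 labels/s: frame 143908 → 00:49:58:04.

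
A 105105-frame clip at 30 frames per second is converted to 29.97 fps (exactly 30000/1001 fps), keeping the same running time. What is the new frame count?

Target frames = source frames × (target rate / source rate) = 105105 × (30000/1001)/(30) = 105105 × 1000/1001 = 105000.

105000 frames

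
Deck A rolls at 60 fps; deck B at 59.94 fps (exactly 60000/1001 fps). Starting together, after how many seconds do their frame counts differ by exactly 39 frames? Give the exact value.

650.65 seconds

The gap grows by |60000/1001 − 60| = 60/1001 frames per second.
Time for a 39-frame gap: 39 ÷ (60/1001) = 650.65 s.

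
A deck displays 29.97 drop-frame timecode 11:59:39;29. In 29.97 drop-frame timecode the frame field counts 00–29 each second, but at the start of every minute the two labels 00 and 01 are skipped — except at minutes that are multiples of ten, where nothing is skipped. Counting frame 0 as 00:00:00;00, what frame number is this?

1294103

As if non-drop at 30 labels/s: (11 × 3600 + 59 × 60 + 39) × 30 + 29 = 1295399.
Minute boundaries passed: 719; those not divisible by 10: 719 − 71 = 648; dropped labels = 2 × 648 = 1296.
Actual frame index = 1295399 − 1296 = 1294103.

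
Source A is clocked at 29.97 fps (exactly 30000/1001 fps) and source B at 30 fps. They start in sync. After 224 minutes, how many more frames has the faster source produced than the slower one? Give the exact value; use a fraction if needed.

224 min = 13440 s.
A emits 30000/1001 × 13440 = 57600000/143 frames; B emits 30 × 13440 = 403200.
Difference = 57600/143 frames (≈ 402.7972); B is ahead of A.

57600/143 frames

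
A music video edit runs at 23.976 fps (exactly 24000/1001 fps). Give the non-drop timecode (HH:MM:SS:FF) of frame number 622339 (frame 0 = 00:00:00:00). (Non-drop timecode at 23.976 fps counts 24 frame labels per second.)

07:12:10:19

622339 ÷ 24 = 25930 full seconds, remainder 19 frames.
25930 s = 7 h 12 min 10 s.
Timecode: 07:12:10:19.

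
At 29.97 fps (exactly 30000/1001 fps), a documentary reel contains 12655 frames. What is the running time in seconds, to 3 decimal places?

422.255 seconds

Running time = 12655 × 1001/30000 = 2533531/6000 s ≈ 422.255 s.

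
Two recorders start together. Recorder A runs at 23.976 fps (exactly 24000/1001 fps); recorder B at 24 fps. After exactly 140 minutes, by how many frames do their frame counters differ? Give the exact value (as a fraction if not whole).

140 min = 8400 s.
A emits 24000/1001 × 8400 = 28800000/143 frames; B emits 24 × 8400 = 201600.
Difference = 28800/143 frames (≈ 201.3986); B is ahead of A.

28800/143 frames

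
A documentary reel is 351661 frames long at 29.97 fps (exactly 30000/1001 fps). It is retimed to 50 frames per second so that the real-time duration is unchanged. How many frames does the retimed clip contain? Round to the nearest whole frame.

586688 frames

Frames at target rate = 351661 × (50) / (30000/1001) = 352012661/600 ≈ 586687.768.
Nearest whole frame: 586688.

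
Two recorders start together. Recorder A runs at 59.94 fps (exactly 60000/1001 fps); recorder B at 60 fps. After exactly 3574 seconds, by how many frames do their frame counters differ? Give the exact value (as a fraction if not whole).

A emits 60000/1001 × 3574 = 214440000/1001 frames; B emits 60 × 3574 = 214440.
Difference = 214440/1001 frames (≈ 214.2258); B is ahead of A.

214440/1001 frames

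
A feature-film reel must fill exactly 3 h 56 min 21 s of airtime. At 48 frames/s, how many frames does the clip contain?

680688 frames

3 h 56 min 21 s = 14181 s.
Frames = 14181 × 48 = 680688.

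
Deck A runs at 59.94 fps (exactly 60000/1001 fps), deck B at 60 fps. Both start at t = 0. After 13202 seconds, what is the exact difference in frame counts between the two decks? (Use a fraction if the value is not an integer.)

113160/143 frames

A emits 60000/1001 × 13202 = 113160000/143 frames; B emits 60 × 13202 = 792120.
Difference = 113160/143 frames (≈ 791.3287); B is ahead of A.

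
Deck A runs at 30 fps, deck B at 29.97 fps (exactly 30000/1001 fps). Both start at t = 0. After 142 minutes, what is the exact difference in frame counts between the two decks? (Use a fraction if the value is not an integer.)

142 min = 8520 s.
A emits 30 × 8520 = 255600 frames; B emits 30000/1001 × 8520 = 255600000/1001.
Difference = 255600/1001 frames (≈ 255.3447); B is behind A.

255600/1001 frames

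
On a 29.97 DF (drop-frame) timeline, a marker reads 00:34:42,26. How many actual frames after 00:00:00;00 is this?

Complete 10-minute blocks: 3, each 17982 frames → 53946.
Remaining 4 whole minutes in the current block: 1800 + 3 × 1798 = 7194 frames.
Within the current minute: 42 × 30 + 26 − 2 = 1284 (labels ;00/;01 skipped at this minute). Total = 53946 + 7194 + 1284 = 62424.

62424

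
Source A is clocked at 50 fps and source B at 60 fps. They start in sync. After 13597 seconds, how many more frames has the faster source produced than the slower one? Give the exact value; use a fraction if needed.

A emits 50 × 13597 = 679850 frames; B emits 60 × 13597 = 815820.
Difference = 135970 frames; B is ahead of A.

135970 frames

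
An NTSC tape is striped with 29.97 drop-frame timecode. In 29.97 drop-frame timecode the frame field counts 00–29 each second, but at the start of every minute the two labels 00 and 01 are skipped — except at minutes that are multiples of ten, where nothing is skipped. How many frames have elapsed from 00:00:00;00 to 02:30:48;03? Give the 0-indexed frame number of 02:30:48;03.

Complete 10-minute blocks: 15, each 17982 frames → 269730.
Remaining 0 whole minutes in the current block: 0 frames.
Within the current minute: 48 × 30 + 3 = 1443. Total = 269730 + 0 + 1443 = 271173.

271173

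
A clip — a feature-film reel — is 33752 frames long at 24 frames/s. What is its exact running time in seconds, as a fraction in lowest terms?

Running time = 33752 ÷ (24) = 33752 × 1/24 = 4219/3 s.

4219/3 seconds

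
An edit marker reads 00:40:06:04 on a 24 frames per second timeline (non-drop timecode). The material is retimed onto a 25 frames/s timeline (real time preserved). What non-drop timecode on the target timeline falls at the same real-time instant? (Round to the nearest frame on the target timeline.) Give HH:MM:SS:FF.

00:40:06:04

Source frame index: (0×3600 + 40×60 + 6) × 24 + 4 = 57748.
Real time: 57748 / (24) = 14437/6 s.
Target frame: (14437/6) × (25) = 360925/6 ≈ 60154.167 → 60154.
At 25 labels/s: frame 60154 → 00:40:06:04.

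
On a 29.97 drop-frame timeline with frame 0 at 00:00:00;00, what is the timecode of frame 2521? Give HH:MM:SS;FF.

Each 10-minute DF block holds 10 × 60 × 30 − 9 × 2 = 17982 frames. 2521 ÷ 17982 → 0 full blocks, remainder 2521.
Within the partial block the first minute is 1800 frames and each further minute 1798, so 1 further minute boundary passed. Total skipped labels = 18 × 0 + 2 × 1 = 2.
Non-drop label index = 2521 + 2 = 2523; at 30 labels/s that is 00:01:24:03, i.e. DF 00:01:24;03.

00:01:24;03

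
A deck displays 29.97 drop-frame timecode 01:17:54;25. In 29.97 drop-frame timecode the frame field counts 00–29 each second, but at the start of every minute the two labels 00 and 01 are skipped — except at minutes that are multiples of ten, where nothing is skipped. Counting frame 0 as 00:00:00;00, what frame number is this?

140105

Complete 10-minute blocks: 7, each 17982 frames → 125874.
Remaining 7 whole minutes in the current block: 1800 + 6 × 1798 = 12588 frames.
Within the current minute: 54 × 30 + 25 − 2 = 1643 (labels ;00/;01 skipped at this minute). Total = 125874 + 12588 + 1643 = 140105.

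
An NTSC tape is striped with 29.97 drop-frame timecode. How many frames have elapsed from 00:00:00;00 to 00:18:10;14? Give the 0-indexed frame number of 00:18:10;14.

Complete 10-minute blocks: 1, each 17982 frames → 17982.
Remaining 8 whole minutes in the current block: 1800 + 7 × 1798 = 14386 frames.
Within the current minute: 10 × 30 + 14 − 2 = 312 (labels ;00/;01 skipped at this minute). Total = 17982 + 14386 + 312 = 32680.

32680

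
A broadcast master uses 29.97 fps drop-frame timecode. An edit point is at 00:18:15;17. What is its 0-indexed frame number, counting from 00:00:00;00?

32833

As if non-drop at 30 labels/s: (0 × 3600 + 18 × 60 + 15) × 30 + 17 = 32867.
Minute boundaries passed: 18; those not divisible by 10: 18 − 1 = 17; dropped labels = 2 × 17 = 34.
Actual frame index = 32867 − 34 = 32833.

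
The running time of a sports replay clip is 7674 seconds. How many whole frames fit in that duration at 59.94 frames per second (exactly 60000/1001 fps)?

Frames = 7674 × 60000/1001 = 460440000/1001 ≈ 459980.0200.
Complete frames: 459980.

459980 frames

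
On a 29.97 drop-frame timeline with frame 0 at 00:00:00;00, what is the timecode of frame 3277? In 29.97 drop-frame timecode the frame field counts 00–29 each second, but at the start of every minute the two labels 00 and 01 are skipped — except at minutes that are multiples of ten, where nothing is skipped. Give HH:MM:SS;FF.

Each 10-minute DF block holds 10 × 60 × 30 − 9 × 2 = 17982 frames. 3277 ÷ 17982 → 0 full blocks, remainder 3277.
Within the partial block the first minute is 1800 frames and each further minute 1798, so 1 further minute boundary passed. Total skipped labels = 18 × 0 + 2 × 1 = 2.
Non-drop label index = 3277 + 2 = 3279; at 30 labels/s that is 00:01:49:09, i.e. DF 00:01:49;09.

00:01:49;09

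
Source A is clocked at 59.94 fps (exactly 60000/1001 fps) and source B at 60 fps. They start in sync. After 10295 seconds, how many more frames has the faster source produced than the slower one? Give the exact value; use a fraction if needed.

617700/1001 frames

A emits 60000/1001 × 10295 = 617700000/1001 frames; B emits 60 × 10295 = 617700.
Difference = 617700/1001 frames (≈ 617.0829); B is ahead of A.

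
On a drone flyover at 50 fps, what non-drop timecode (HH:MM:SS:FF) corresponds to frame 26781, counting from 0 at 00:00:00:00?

26781 ÷ 50 = 535 full seconds, remainder 31 frames.
535 s = 0 h 8 min 55 s.
Timecode: 00:08:55:31.

00:08:55:31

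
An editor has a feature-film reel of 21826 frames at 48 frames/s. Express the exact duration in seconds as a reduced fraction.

Running time = 21826 ÷ (48) = 21826 × 1/48 = 10913/24 s.

10913/24 seconds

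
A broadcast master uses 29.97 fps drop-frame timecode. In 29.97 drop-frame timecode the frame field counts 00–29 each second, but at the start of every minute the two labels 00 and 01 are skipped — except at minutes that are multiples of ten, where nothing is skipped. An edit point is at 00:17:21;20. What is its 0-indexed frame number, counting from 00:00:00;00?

Complete 10-minute blocks: 1, each 17982 frames → 17982.
Remaining 7 whole minutes in the current block: 1800 + 6 × 1798 = 12588 frames.
Within the current minute: 21 × 30 + 20 − 2 = 648 (labels ;00/;01 skipped at this minute). Total = 17982 + 12588 + 648 = 31218.

31218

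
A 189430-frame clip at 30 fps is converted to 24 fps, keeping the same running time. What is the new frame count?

Target frames = source frames × (target rate / source rate) = 189430 × (24)/(30) = 189430 × 4/5 = 151544.

151544 frames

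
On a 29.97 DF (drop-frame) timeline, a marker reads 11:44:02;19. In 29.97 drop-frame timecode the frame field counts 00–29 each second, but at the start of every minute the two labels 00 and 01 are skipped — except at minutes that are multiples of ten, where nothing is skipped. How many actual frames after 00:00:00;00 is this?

As if non-drop at 30 labels/s: (11 × 3600 + 44 × 60 + 2) × 30 + 19 = 1267279.
Minute boundaries passed: 704; those not divisible by 10: 704 − 70 = 634; dropped labels = 2 × 634 = 1268.
Actual frame index = 1267279 − 1268 = 1266011.

1266011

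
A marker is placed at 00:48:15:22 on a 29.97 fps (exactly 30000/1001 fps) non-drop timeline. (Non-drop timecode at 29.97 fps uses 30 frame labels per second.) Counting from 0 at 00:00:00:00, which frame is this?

Total seconds to the label: (0 × 3600 + 48 × 60 + 15) = 2895.
Frame index = 2895 × 30 + 22 = 86872.

frame 86872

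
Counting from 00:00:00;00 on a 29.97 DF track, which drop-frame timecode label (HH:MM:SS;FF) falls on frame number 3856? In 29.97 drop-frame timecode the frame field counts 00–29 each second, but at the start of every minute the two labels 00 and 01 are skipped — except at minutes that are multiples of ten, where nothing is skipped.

Ten DF minutes hold 17982 frames, so frame 3856 lies in block 0 (frames 0–17981) with 3856 frames into that block.
The block's first minute is 1800 frames and the rest 1798 each; 3856 frames reaches minute 2, so 0 × 18 + 2 × 2 = 4 labels have been skipped so far.
Adding those back, label number 3856 + 4 = 3860 at 30 labels/s is 128 s + 20 f = 0 h 2 min 8 s frame 20, i.e. 00:02:08;20.

00:02:08;20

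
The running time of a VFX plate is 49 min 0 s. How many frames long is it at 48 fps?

49 min 0 s = 2940 s.
Frames = 2940 × 48 = 141120.

141120 frames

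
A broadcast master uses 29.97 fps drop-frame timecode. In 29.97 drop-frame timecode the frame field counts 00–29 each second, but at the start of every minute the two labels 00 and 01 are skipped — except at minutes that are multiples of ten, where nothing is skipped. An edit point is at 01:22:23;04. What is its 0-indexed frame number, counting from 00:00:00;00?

Complete 10-minute blocks: 8, each 17982 frames → 143856.
Remaining 2 whole minutes in the current block: 1800 + 1 × 1798 = 3598 frames.
Within the current minute: 23 × 30 + 4 − 2 = 692 (labels ;00/;01 skipped at this minute). Total = 143856 + 3598 + 692 = 148146.

148146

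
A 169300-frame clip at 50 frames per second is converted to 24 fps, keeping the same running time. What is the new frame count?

81264 frames

Target frames = source frames × (target rate / source rate) = 169300 × (24)/(50) = 169300 × 12/25 = 81264.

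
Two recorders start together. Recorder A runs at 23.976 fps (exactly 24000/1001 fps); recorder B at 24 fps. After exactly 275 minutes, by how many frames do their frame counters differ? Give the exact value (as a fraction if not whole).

275 min = 16500 s.
A emits 24000/1001 × 16500 = 36000000/91 frames; B emits 24 × 16500 = 396000.
Difference = 36000/91 frames (≈ 395.6044); B is ahead of A.

36000/91 frames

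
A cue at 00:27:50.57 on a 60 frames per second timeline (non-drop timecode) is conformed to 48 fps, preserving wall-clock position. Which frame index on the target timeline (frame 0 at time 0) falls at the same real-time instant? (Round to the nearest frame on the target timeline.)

Source frame index: (0×3600 + 27×60 + 50) × 60 + 57 = 100257.
Real time: 100257 / (60) = 33419/20 s.
Target frame: (33419/20) × (48) = 401028/5 ≈ 80205.600 → 80206.

frame 80206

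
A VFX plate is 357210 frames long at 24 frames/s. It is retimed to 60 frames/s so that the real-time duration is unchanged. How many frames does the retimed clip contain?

Target frames = source frames × (target rate / source rate) = 357210 × (60)/(24) = 357210 × 5/2 = 893025.

893025 frames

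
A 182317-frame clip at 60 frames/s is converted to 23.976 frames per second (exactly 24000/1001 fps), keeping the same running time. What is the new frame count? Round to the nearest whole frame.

Frames at target rate = 182317 × (24000/1001) / (60) = 72926800/1001 ≈ 72853.946.
Nearest whole frame: 72854.

72854 frames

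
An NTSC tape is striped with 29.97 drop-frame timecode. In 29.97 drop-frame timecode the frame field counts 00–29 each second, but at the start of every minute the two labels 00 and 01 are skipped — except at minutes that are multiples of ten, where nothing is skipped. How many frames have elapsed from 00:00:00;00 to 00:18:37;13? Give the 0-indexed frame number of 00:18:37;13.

33489

As if non-drop at 30 labels/s: (0 × 3600 + 18 × 60 + 37) × 30 + 13 = 33523.
Minute boundaries passed: 18; those not divisible by 10: 18 − 1 = 17; dropped labels = 2 × 17 = 34.
Actual frame index = 33523 − 34 = 33489.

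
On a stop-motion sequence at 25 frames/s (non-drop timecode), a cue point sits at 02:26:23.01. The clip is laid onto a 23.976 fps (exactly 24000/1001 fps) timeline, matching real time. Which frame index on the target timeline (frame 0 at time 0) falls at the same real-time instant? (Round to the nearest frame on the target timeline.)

frame 210582

Source frame index: (2×3600 + 26×60 + 23) × 25 + 1 = 219576.
Real time: 219576 / (25) = 219576/25 s.
Target frame: (219576/25) × (24000/1001) = 30113280/143 ≈ 210582.378 → 210582.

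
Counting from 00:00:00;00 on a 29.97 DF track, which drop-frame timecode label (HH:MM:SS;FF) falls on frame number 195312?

01:48:36;28

Each 10-minute DF block holds 10 × 60 × 30 − 9 × 2 = 17982 frames. 195312 ÷ 17982 → 10 full blocks, remainder 15492.
Within the partial block the first minute is 1800 frames and each further minute 1798, so 8 further minute boundaries passed. Total skipped labels = 18 × 10 + 2 × 8 = 196.
Non-drop label index = 195312 + 196 = 195508; at 30 labels/s that is 01:48:36:28, i.e. DF 01:48:36;28.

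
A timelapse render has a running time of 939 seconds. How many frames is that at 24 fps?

Frames = 939 × 24 = 22536.

22536 frames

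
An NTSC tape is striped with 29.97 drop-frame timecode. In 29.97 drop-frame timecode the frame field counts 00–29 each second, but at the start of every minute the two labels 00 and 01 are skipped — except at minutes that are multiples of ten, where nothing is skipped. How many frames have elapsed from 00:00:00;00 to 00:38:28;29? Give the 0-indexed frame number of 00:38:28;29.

69199

As if non-drop at 30 labels/s: (0 × 3600 + 38 × 60 + 28) × 30 + 29 = 69269.
Minute boundaries passed: 38; those not divisible by 10: 38 − 3 = 35; dropped labels = 2 × 35 = 70.
Actual frame index = 69269 − 70 = 69199.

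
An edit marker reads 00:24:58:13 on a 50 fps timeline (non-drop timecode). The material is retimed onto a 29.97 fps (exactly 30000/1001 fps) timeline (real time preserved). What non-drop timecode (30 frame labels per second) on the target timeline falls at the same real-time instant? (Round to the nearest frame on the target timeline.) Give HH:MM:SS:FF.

Source frame index: (0×3600 + 24×60 + 58) × 50 + 13 = 74913.
Real time: 74913 / (50) = 74913/50 s.
Target frame: (74913/50) × (30000/1001) = 44947800/1001 ≈ 44902.897 → 44903.
At 30 labels/s: frame 44903 → 00:24:56:23.

00:24:56:23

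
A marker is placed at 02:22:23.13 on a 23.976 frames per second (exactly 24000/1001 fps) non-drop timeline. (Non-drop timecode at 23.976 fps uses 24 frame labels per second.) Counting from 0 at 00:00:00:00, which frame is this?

Total seconds to the label: (2 × 3600 + 22 × 60 + 23) = 8543.
Frame index = 8543 × 24 + 13 = 205045.

205045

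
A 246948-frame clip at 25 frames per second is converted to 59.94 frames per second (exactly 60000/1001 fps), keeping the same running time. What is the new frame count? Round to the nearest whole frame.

Frames at target rate = 246948 × (60000/1001) / (25) = 45590400/77 ≈ 592083.117.
Nearest whole frame: 592083.

592083 frames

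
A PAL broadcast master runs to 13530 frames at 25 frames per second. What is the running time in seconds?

541.2 seconds

Running time = 13530 / (25) = 541.2 s.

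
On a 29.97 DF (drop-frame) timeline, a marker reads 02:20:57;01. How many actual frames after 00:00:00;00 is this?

253459

Complete 10-minute blocks: 14, each 17982 frames → 251748.
Remaining 0 whole minutes in the current block: 0 frames.
Within the current minute: 57 × 30 + 1 = 1711. Total = 251748 + 0 + 1711 = 253459.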